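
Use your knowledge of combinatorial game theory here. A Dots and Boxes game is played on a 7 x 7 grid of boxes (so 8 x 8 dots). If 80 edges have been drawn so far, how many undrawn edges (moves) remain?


Grid: 7 x 7 boxes, i.e. 8 rows and 8 columns of dots.
Horizontal edges: (rows + 1) * cols = 8 * 7 = 56
Vertical edges: rows * (cols + 1) = 7 * 8 = 56
Total edges: 56 + 56 = 112
Edges drawn: 80
Remaining: 112 - 80 = 32

32


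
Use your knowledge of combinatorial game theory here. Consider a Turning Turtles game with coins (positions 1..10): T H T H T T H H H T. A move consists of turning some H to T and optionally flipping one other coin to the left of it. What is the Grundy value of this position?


Coins: T H T H T T H H H T
Key fact: a single head at position k behaves exactly like a Nim heap of size k (turning it to T and optionally flipping a coin at j < k corresponds to moving the heap from k to j, or to 0), and heads combine as a disjunctive sum (two heads at the same place would cancel, matching j XOR j = 0). So the Nim-value is the XOR of the 1-indexed positions of the heads.
Face-up positions (1-indexed): [2, 4, 7, 8, 9]
XOR 0 with 2: 0 XOR 2 = 2
XOR 2 with 4: 2 XOR 4 = 6
XOR 6 with 7: 6 XOR 7 = 1
XOR 1 with 8: 1 XOR 8 = 9
XOR 9 with 9: 9 XOR 9 = 0
Nim-value = 0

0


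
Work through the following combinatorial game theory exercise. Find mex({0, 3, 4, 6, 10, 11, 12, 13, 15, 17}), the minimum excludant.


Set = {0, 3, 4, 6, 10, 11, 12, 13, 15, 17}
0 is in the set.
1 is NOT in the set. This is the mex.
mex = 1

1


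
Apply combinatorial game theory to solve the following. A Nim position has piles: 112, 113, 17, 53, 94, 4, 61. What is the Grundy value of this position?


We need the XOR (exclusive or) of all pile sizes.
After XOR-ing pile 1 (size 112): 0 XOR 112 = 112
After XOR-ing pile 2 (size 113): 112 XOR 113 = 1
After XOR-ing pile 3 (size 17): 1 XOR 17 = 16
After XOR-ing pile 4 (size 53): 16 XOR 53 = 37
After XOR-ing pile 5 (size 94): 37 XOR 94 = 123
After XOR-ing pile 6 (size 4): 123 XOR 4 = 127
After XOR-ing pile 7 (size 61): 127 XOR 61 = 66
The Nim-value of this position is 66.

66


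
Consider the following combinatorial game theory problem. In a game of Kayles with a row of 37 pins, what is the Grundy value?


Kayles: a move removes 1 or 2 adjacent pins from a contiguous row.
Removing pins from a row of k leaves two independent rows (a, b) with a + b = k - 1 (one pin) or a + b = k - 2 (two pins); an end removal gives a = 0.
By Sprague-Grundy, G(k) = mex{ G(a) XOR G(b) } over all these splits. G(0) = 0.
G(1): splits (0,0):0^0=0 -> mex({0}) = 1
G(2): splits (0,1):0^1=1 (0,0):0^0=0 -> mex({0, 1}) = 2
G(3): splits (0,2):0^2=2 (1,1):1^1=0 (0,1):0^1=1 -> mex({0, 1, 2}) = 3
G(4): splits (0,3):0^3=3 (1,2):1^2=3 (0,2):0^2=2 (1,1):1^1=0 -> mex({0, 2, 3}) = 1
G(5): splits (0,4):0^1=1 (1,3):1^3=2 (2,2):2^2=0 (0,3):0^3=3 (1,2):1^2=3 -> mex({0, 1, 2, 3}) = 4
G(6) = mex({0, 1, 2, 4}) = 3
G(7) = mex({0, 1, 3, 4, 5}) = 2
G(8) = mex({0, 2, 3, 5, 6}) = 1
G(9) = mex({0, 1, 2, 3, 6, 7}) = 4
G(10) = mex({0, 1, 3, 4, 5, 7}) = 2
G(11) = mex({0, 1, 2, 3, 4, 5}) = 6
G(12) = mex({0, 1, 2, 3, 5, 6, 7}) = 4
G(13) = mex({0, 2, 3, 4, 6, 7}) = 1
G(14) = mex({0, 1, 4, 5, 6, 7}) = 2
G(15) = mex({0, 1, 2, 3, 4, 5, 6}) = 7
G(16) = mex({0, 2, 3, 5, 6, 7}) = 1
G(17) = mex({0, 1, 2, 3, 5, 6, 7}) = 4
G(18) = mex({0, 1, 2, 4, 5, 6}) = 3
G(19) = mex({0, 1, 3, 4, 5, 7}) = 2
G(20) = mex({0, 2, 3, 4, 5, 6, 7}) = 1
G(21) = mex({0, 1, 2, 3, 5, 6, 7}) = 4
G(22) = mex({0, 1, 2, 3, 4, 5, 7}) = 6
G(23) = mex({0, 1, 2, 3, 4, 5, 6}) = 7
G(24) = mex({0, 1, 2, 3, 5, 6, 7}) = 4
G(25) = mex({0, 2, 3, 4, 6, 7}) = 1
G(26) = mex({0, 1, 3, 4, 5, 6, 7}) = 2
G(27) = mex({0, 1, 2, 3, 4, 5, 6, 7}) = 8
G(28) = mex({0, 1, 2, 3, 4, 6, 7, 8}) = 5
G(29) = mex({0, 1, 2, 3, 5, 6, 7, 8, 9}) = 4
G(30) = mex({0, 1, 2, 3, 4, 5, 6, 9, 10}) = 7
G(31) = mex({0, 1, 3, 4, 5, 7, 10, 11}) = 2
G(32) = mex({0, 2, 3, 4, 5, 6, 7, 9, 11}) = 1
G(33) = mex({0, 1, 2, 3, 4, 5, 6, 7, 9, 12}) = 8
G(34) = mex({0, 1, 2, 3, 4, 5, 7, 8, 11, 12}) = 6
G(35) = mex({0, 1, 2, 3, 4, 5, 6, 8, 9, 10, 11}) = 7
G(36) = mex({0, 1, 2, 3, 5, 6, 7, 9, 10}) = 4
G(37) = mex({0, 2, 3, 4, 6, 7, 9, 10, 11, 12}) = 1
Therefore G(37) = 1.

1


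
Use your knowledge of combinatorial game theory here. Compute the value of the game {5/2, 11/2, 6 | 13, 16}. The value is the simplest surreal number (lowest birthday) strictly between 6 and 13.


Left options: {5/2, 11/2, 6}, max = 6
Right options: {13, 16}, min = 13
All options are numbers and max(Left) < min(Right), so by the simplicity theorem the value is the simplest (earliest-born) number strictly between 6 and 13.
Integers 7 through 12 all lie strictly between 6 and 13.
Among integers, the simplest (lowest birthday = smallest |n|; 0 is born on day 0, +-n on day n) is 7.
No non-integer in the interval can be simpler: if x is a non-integer in the interval, then floor(x) or ceil(x) also lies in the interval (the interval contains an integer), and both are proper prefixes of x's sign expansion, i.e. born earlier. So the game value is 7.
Game value = 7

7


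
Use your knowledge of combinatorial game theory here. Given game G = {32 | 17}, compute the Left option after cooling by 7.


Original game: {32 | 17} (a switch {a | b} with a > b).
Cooling by t (for t below the temperature (a - b)/2 = 15/2) taxes each move by t: {a | b} cooled by t is {a - t | b + t}.
Cooling amount: t = 7
Cooled Left option: 32 - 7 = 25
Cooled Right option: 17 + 7 = 24
Cooled game: {25 | 24}
Left option = 25

25


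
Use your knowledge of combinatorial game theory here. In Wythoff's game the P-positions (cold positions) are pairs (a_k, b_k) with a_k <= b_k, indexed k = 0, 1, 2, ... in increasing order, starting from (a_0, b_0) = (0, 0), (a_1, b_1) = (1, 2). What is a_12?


By Wythoff's theorem, a_k = floor(k * phi) and b_k = floor(k * phi^2) = a_k + k, where phi = (1 + sqrt(5))/2 is the golden ratio.
phi = (1 + sqrt(5))/2 = 1.618034
k = 12
k * phi = 12 * 1.618034 = 19.416408
a_12 = floor(k * phi) = 19

19


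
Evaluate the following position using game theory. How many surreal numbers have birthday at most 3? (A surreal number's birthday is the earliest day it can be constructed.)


Day 0: {|} = 0 is born. Count = 1.
Day n: the number of surreal numbers born by day n is 2^(n+1) - 1.
By day 0: 2^1 - 1 = 1
By day 1: 2^2 - 1 = 3
By day 2: 2^3 - 1 = 7
By day 3: 2^4 - 1 = 15
By day 3: 15 surreal numbers.

15


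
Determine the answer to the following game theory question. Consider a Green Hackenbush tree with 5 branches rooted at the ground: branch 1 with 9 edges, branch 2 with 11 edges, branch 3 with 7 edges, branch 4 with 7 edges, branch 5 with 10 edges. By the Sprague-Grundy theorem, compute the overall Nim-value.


The tree has 5 branches from the ground vertex.
In Green Hackenbush, the Nim-value of a simple path of length k is k.
Branch 1: length 9, Nim-value = 9
Branch 2: length 11, Nim-value = 11
Branch 3: length 7, Nim-value = 7
Branch 4: length 7, Nim-value = 7
Branch 5: length 10, Nim-value = 10
Total Nim-value = XOR of all branch values:
0 XOR 9 = 9
9 XOR 11 = 2
2 XOR 7 = 5
5 XOR 7 = 2
2 XOR 10 = 8
Nim-value of the tree = 8

8


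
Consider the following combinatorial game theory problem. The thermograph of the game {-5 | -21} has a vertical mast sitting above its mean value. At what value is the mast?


Game = {-5 | -21}, a switch {a | b} with numbers a > b.
Its thermograph has left wall a - t and right wall b + t, which meet at t = (a - b)/2, where both equal (a + b)/2. So the mast (mean value) is at (a + b)/2.
Mean = (-5 + (-21))/2 = -26/2 = -13

-13


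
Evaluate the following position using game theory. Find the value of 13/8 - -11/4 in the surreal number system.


x = 13/8, y = -11/4
Converting to common denominator: 8
x = 13/8, y = -22/8
x - y = 13/8 - -11/4 = 35/8

35/8


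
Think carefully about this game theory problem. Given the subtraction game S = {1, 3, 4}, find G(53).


The subtraction set is S = {1, 3, 4}.
G(k) = mex{ G(k - s) : s in S, s <= k }. We compute iteratively: G(0) = 0.
G(1) = mex({0}) = 1
G(2) = mex({1}) = 0
G(3) = mex({0}) = 1
G(4) = mex({0, 1}) = 2
G(5) = mex({0, 1, 2}) = 3
G(6) = mex({0, 1, 3}) = 2
G(7) = mex({1, 2}) = 0
G(8) = mex({0, 2, 3}) = 1
G(9) = mex({1, 2, 3}) = 0
G(10) = mex({0, 2}) = 1
Observe that G(7)..G(10) = 0, 1, 0, 1 repeats G(0)..G(3) = 0, 1, 0, 1.
For k >= max(S) = 4, G(k) is determined by the previous 4 values G(k-4)..G(k-1); a window of 4 consecutive values has recurred shifted by 7, so by induction G(k + 7) = G(k) for all k >= 0: the sequence is periodic from the start with period 7.
One period: G(0..6) = 0, 1, 0, 1, 2, 3, 2.
53 mod 7 = 4, so G(53) = G(4) = 2.

2


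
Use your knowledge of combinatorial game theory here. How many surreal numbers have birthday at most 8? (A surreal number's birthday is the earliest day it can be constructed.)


Day 0: {|} = 0 is born. Count = 1.
Day n: the number of surreal numbers born by day n is 2^(n+1) - 1.
By day 0: 2^1 - 1 = 1
By day 1: 2^2 - 1 = 3
By day 2: 2^3 - 1 = 7
By day 3: 2^4 - 1 = 15
By day 4: 2^5 - 1 = 31
By day 5: 2^6 - 1 = 63
By day 6: 2^7 - 1 = 127
By day 7: 2^8 - 1 = 255
By day 8: 2^9 - 1 = 511
By day 8: 511 surreal numbers.

511


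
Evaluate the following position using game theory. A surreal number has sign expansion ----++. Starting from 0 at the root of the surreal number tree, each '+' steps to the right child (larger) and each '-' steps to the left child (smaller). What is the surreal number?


Sign expansion: ----++
Rule: track bounds (lo, hi), initially (-inf, +inf). On '+', the current value becomes lo and we move to the simplest number in (value, hi): value + 1 if hi = +inf, otherwise the midpoint (value + hi)/2. On '-', the current value becomes hi and we move to value - 1 if lo = -inf, otherwise the midpoint (lo + value)/2.
Start at 0.
Step 1: sign = -, move left. Bounds: (-inf, 0). Value = -1
Step 2: sign = -, move left. Bounds: (-inf, -1). Value = -2
Step 3: sign = -, move left. Bounds: (-inf, -2). Value = -3
Step 4: sign = -, move left. Bounds: (-inf, -3). Value = -4
Step 5: sign = +, move right. Bounds: (-4, -3). Value = -7/2
Step 6: sign = +, move right. Bounds: (-7/2, -3). Value = -13/4
The surreal number with sign expansion ----++ is -13/4.

-13/4


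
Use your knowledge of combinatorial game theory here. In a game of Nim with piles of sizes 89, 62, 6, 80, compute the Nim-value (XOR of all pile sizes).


We need the XOR (exclusive or) of all pile sizes.
After XOR-ing pile 1 (size 89): 0 XOR 89 = 89
After XOR-ing pile 2 (size 62): 89 XOR 62 = 103
After XOR-ing pile 3 (size 6): 103 XOR 6 = 97
After XOR-ing pile 4 (size 80): 97 XOR 80 = 49
The Nim-value of this position is 49.

49


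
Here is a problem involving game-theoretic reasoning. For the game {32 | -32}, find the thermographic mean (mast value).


Game = {32 | -32}, a switch {a | b} with numbers a > b.
Its thermograph has left wall a - t and right wall b + t, which meet at t = (a - b)/2, where both equal (a + b)/2. So the mast (mean value) is at (a + b)/2.
Mean = (32 + (-32))/2 = 0/2 = 0

0


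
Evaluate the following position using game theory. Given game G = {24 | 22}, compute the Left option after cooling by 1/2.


Original game: {24 | 22} (a switch {a | b} with a > b).
Cooling by t (for t below the temperature (a - b)/2 = 1) taxes each move by t: {a | b} cooled by t is {a - t | b + t}.
Cooling amount: t = 1/2
Cooled Left option: 24 - 1/2 = 47/2
Cooled Right option: 22 + 1/2 = 45/2
Cooled game: {47/2 | 45/2}
Left option = 47/2

47/2


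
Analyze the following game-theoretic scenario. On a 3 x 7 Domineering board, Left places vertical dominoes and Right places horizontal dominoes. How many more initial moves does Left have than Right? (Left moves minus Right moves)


Board is 3 x 7 (rows x cols).
Left (vertical) placements: (rows-1) * cols = 2 * 7 = 14
Right (horizontal) placements: rows * (cols-1) = 3 * 6 = 18
Advantage = Left - Right = 14 - 18 = -4

-4


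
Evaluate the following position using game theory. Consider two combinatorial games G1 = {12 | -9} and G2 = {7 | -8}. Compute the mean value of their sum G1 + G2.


G1 = {12 | -9}, G2 = {7 | -8}
Each is a switch {a | b} with numbers a > b; its mean value is (a + b)/2, and mean value is additive over game sums: m(G1 + G2) = m(G1) + m(G2).
Mean of G1 = (12 + (-9))/2 = 3/2 = 3/2
Mean of G2 = (7 + (-8))/2 = -1/2 = -1/2
Mean of G1 + G2 = 3/2 + -1/2 = 1

1


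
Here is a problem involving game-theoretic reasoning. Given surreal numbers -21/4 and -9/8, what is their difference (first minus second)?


x = -21/4, y = -9/8
Converting to common denominator: 8
x = -42/8, y = -9/8
x - y = -21/4 - -9/8 = -33/8

-33/8


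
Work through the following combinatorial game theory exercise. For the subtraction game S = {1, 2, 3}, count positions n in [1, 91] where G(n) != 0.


Subtraction set S = {1, 2, 3}, so G(n) = n mod 4.
G(n) = 0 when n is a multiple of 4.
Multiples of 4 in [1, 91]: 22
N-positions (nonzero Grundy) = 91 - 22 = 69

69


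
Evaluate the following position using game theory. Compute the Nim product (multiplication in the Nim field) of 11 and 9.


Nim multiplication is bilinear over XOR: (u XOR v) * w = (u*w) XOR (v*w).
So we split each operand into its bit components and XOR the pairwise Nim products.
11 = 1 + 2 + 8 (as XOR of powers of 2).
9 = 1 + 8 (as XOR of powers of 2).
Using the standard Nim-product table on single bits:
  2*2 = 3,   2*4 = 8,   2*8 = 12,
  4*4 = 6,   4*8 = 11,  8*8 = 13,
and  1*x = x (identity), k*l = l*k (commutative).
Pairwise Nim products:
  1 * 1 = 1
  1 * 8 = 8
  2 * 1 = 2
  2 * 8 = 12
  8 * 1 = 8
  8 * 8 = 13
XOR them: 1 XOR 8 XOR 2 XOR 12 XOR 8 XOR 13 = 2.
Result: 11 * 9 = 2 (in Nim).

2


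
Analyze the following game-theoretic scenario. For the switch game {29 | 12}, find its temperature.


The game is {29 | 12}, a switch {a | b} with numbers a > b.
Cooling {a | b} by t gives {a - t | b + t}, which stops being hot when a - t = b + t, i.e. at t = (a - b)/2. So the temperature of a switch is (a - b)/2.
Temperature = (Left option - Right option) / 2
= (29 - (12)) / 2
= 17 / 2
= 17/2

17/2


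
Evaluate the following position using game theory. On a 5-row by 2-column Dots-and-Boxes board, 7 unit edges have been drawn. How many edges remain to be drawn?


Grid: 5 x 2 boxes, i.e. 6 rows and 3 columns of dots.
Horizontal edges: (rows + 1) * cols = 6 * 2 = 12
Vertical edges: rows * (cols + 1) = 5 * 3 = 15
Total edges: 12 + 15 = 27
Edges drawn: 7
Remaining: 27 - 7 = 20

20


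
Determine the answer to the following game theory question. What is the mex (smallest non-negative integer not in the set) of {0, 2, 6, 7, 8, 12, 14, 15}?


Set = {0, 2, 6, 7, 8, 12, 14, 15}
0 is in the set.
1 is NOT in the set. This is the mex.
mex = 1

1


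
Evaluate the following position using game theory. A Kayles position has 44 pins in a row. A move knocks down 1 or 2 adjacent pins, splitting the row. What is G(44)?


Kayles: a move removes 1 or 2 adjacent pins from a contiguous row.
Removing pins from a row of k leaves two independent rows (a, b) with a + b = k - 1 (one pin) or a + b = k - 2 (two pins); an end removal gives a = 0.
By Sprague-Grundy, G(k) = mex{ G(a) XOR G(b) } over all these splits. G(0) = 0.
G(1): splits (0,0):0^0=0 -> mex({0}) = 1
G(2): splits (0,1):0^1=1 (0,0):0^0=0 -> mex({0, 1}) = 2
G(3): splits (0,2):0^2=2 (1,1):1^1=0 (0,1):0^1=1 -> mex({0, 1, 2}) = 3
G(4): splits (0,3):0^3=3 (1,2):1^2=3 (0,2):0^2=2 (1,1):1^1=0 -> mex({0, 2, 3}) = 1
G(5): splits (0,4):0^1=1 (1,3):1^3=2 (2,2):2^2=0 (0,3):0^3=3 (1,2):1^2=3 -> mex({0, 1, 2, 3}) = 4
G(6) = mex({0, 1, 2, 4}) = 3
G(7) = mex({0, 1, 3, 4, 5}) = 2
G(8) = mex({0, 2, 3, 5, 6}) = 1
G(9) = mex({0, 1, 2, 3, 6, 7}) = 4
G(10) = mex({0, 1, 3, 4, 5, 7}) = 2
G(11) = mex({0, 1, 2, 3, 4, 5}) = 6
G(12) = mex({0, 1, 2, 3, 5, 6, 7}) = 4
G(13) = mex({0, 2, 3, 4, 6, 7}) = 1
G(14) = mex({0, 1, 4, 5, 6, 7}) = 2
G(15) = mex({0, 1, 2, 3, 4, 5, 6}) = 7
G(16) = mex({0, 2, 3, 5, 6, 7}) = 1
G(17) = mex({0, 1, 2, 3, 5, 6, 7}) = 4
G(18) = mex({0, 1, 2, 4, 5, 6}) = 3
G(19) = mex({0, 1, 3, 4, 5, 7}) = 2
G(20) = mex({0, 2, 3, 4, 5, 6, 7}) = 1
G(21) = mex({0, 1, 2, 3, 5, 6, 7}) = 4
G(22) = mex({0, 1, 2, 3, 4, 5, 7}) = 6
G(23) = mex({0, 1, 2, 3, 4, 5, 6}) = 7
G(24) = mex({0, 1, 2, 3, 5, 6, 7}) = 4
G(25) = mex({0, 2, 3, 4, 6, 7}) = 1
G(26) = mex({0, 1, 3, 4, 5, 6, 7}) = 2
G(27) = mex({0, 1, 2, 3, 4, 5, 6, 7}) = 8
G(28) = mex({0, 1, 2, 3, 4, 6, 7, 8}) = 5
G(29) = mex({0, 1, 2, 3, 5, 6, 7, 8, 9}) = 4
G(30) = mex({0, 1, 2, 3, 4, 5, 6, 9, 10}) = 7
G(31) = mex({0, 1, 3, 4, 5, 7, 10, 11}) = 2
G(32) = mex({0, 2, 3, 4, 5, 6, 7, 9, 11}) = 1
G(33) = mex({0, 1, 2, 3, 4, 5, 6, 7, 9, 12}) = 8
G(34) = mex({0, 1, 2, 3, 4, 5, 7, 8, 11, 12}) = 6
G(35) = mex({0, 1, 2, 3, 4, 5, 6, 8, 9, 10, 11}) = 7
G(36) = mex({0, 1, 2, 3, 5, 6, 7, 9, 10}) = 4
G(37) = mex({0, 2, 3, 4, 6, 7, 9, 10, 11, 12}) = 1
G(38) = mex({0, 1, 3, 4, 5, 6, 7, 9, 10, 11, 12}) = 2
G(39) = mex({0, 1, 2, 4, 5, 6, 7, 9, 10, 12, 14}) = 3
G(40) = mex({0, 2, 3, 4, 6, 7, 11, 12, 14}) = 1
G(41) = mex({0, 1, 2, 3, 5, 6, 7, 9, 10, 11, 12}) = 4
G(42) = mex({0, 1, 2, 3, 4, 5, 6, 9, 10}) = 7
G(43) = mex({0, 1, 3, 4, 5, 7, 9, 10, 12, 15}) = 2
G(44) = mex({0, 2, 3, 4, 5, 6, 7, 9, 10, 12, 15}) = 1
Therefore G(44) = 1.

1


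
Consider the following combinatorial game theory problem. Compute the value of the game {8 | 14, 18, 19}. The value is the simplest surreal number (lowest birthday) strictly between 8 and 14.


Left options: {8}, max = 8
Right options: {14, 18, 19}, min = 14
All options are numbers and max(Left) < min(Right), so by the simplicity theorem the value is the simplest (earliest-born) number strictly between 8 and 14.
Integers 9 through 13 all lie strictly between 8 and 14.
Among integers, the simplest (lowest birthday = smallest |n|; 0 is born on day 0, +-n on day n) is 9.
No non-integer in the interval can be simpler: if x is a non-integer in the interval, then floor(x) or ceil(x) also lies in the interval (the interval contains an integer), and both are proper prefixes of x's sign expansion, i.e. born earlier. So the game value is 9.
Game value = 9

9


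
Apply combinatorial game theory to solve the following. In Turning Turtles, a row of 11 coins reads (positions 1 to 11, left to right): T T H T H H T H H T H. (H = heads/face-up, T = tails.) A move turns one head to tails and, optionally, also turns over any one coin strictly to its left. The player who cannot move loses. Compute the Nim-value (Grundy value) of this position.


Coins: T T H T H H T H H T H
Key fact: a single head at position k behaves exactly like a Nim heap of size k (turning it to T and optionally flipping a coin at j < k corresponds to moving the heap from k to j, or to 0), and heads combine as a disjunctive sum (two heads at the same place would cancel, matching j XOR j = 0). So the Nim-value is the XOR of the 1-indexed positions of the heads.
Face-up positions (1-indexed): [3, 5, 6, 8, 9, 11]
XOR 0 with 3: 0 XOR 3 = 3
XOR 3 with 5: 3 XOR 5 = 6
XOR 6 with 6: 6 XOR 6 = 0
XOR 0 with 8: 0 XOR 8 = 8
XOR 8 with 9: 8 XOR 9 = 1
XOR 1 with 11: 1 XOR 11 = 10
Nim-value = 10

10


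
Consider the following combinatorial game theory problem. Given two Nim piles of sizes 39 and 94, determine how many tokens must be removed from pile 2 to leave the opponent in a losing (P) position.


Piles: 39 and 94
Current XOR: 39 XOR 94 = 121 (non-zero, so this is an N-position).
To make the XOR zero, we need to find a move that balances the piles.
For pile 2 (size 94): target = 94 XOR 121 = 39
We reduce pile 2 from 94 to 39.
Tokens removed: 94 - 39 = 55
Verification: 39 XOR 39 = 0

55


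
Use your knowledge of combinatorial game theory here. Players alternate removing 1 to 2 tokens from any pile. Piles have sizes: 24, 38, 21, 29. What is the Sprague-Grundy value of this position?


Subtraction set: {1, 2}
For this subtraction set, G(n) = n mod 3 (period = max + 1 = 3).
Pile 1 (size 24): G(24) = 24 mod 3 = 0
Pile 2 (size 38): G(38) = 38 mod 3 = 2
Pile 3 (size 21): G(21) = 21 mod 3 = 0
Pile 4 (size 29): G(29) = 29 mod 3 = 2
Total Grundy value = XOR of all: 0 XOR 2 XOR 0 XOR 2 = 0

0


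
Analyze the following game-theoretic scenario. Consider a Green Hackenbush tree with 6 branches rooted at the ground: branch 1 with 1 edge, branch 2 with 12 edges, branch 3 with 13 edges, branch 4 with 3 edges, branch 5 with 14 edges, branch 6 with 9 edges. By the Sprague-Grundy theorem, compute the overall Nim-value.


The tree has 6 branches from the ground vertex.
In Green Hackenbush, the Nim-value of a simple path of length k is k.
Branch 1: length 1, Nim-value = 1
Branch 2: length 12, Nim-value = 12
Branch 3: length 13, Nim-value = 13
Branch 4: length 3, Nim-value = 3
Branch 5: length 14, Nim-value = 14
Branch 6: length 9, Nim-value = 9
Total Nim-value = XOR of all branch values:
0 XOR 1 = 1
1 XOR 12 = 13
13 XOR 13 = 0
0 XOR 3 = 3
3 XOR 14 = 13
13 XOR 9 = 4
Nim-value of the tree = 4

4


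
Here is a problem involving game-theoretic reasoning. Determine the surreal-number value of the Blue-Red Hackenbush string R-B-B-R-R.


Edges (from ground): R-B-B-R-R
By Berlekamp's sign-expansion rule, a Blue-Red Hackenbush stalk has the value of the surreal number whose sign sequence is the edge sequence with B -> + and R -> -.
Sign sequence: -++--
Trace the sign expansion in the surreal number tree, starting from 0:
Edge 1: R (sign -) -> bounds (-inf, 0), value = -1
Edge 2: B (sign +) -> bounds (-1, 0), value = -1/2
Edge 3: B (sign +) -> bounds (-1/2, 0), value = -1/4
Edge 4: R (sign -) -> bounds (-1/2, -1/4), value = -3/8
Edge 5: R (sign -) -> bounds (-1/2, -3/8), value = -7/16
Game value = -7/16

-7/16


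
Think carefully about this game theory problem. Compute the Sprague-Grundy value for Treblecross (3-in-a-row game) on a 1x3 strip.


Treblecross: place X on empty cells; 3-in-a-row wins.
Playing within two cells of an existing X lets the opponent win at once, so sensible play treats the cells i-2..i+2 around each X as dead. The player left with no safe cell loses, so this is a normal-play take-away game on strips of safe cells.
Placing X at cell i (0-indexed) of a strip of k safe cells leaves independent strips of sizes max(0, i-2) and max(0, k-i-3). Hence G(k) = mex{ G(max(0,i-2)) XOR G(max(0,k-i-3)) : 0 <= i < k }, with G(0) = 0.
G(1): splits (0,0):0^0=0 -> mex({0}) = 1
G(2): splits (0,0):0^0=0 -> mex({0}) = 1
G(3): splits (0,0):0^0=0 -> mex({0}) = 1
Therefore G(3) = 1.

1


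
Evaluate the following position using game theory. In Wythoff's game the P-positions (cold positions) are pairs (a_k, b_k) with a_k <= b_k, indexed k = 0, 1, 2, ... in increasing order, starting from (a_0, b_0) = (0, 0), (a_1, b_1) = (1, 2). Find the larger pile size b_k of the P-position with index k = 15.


By Wythoff's theorem, a_k = floor(k * phi) and b_k = floor(k * phi^2) = a_k + k, where phi = (1 + sqrt(5))/2 is the golden ratio.
phi = (1 + sqrt(5))/2 = 1.618034
phi^2 = phi + 1 = 2.618034
k = 15
k * phi^2 = 15 * 2.618034 = 39.270510
b_15 = floor(k * phi^2) = 39 (check: a_15 + k = 24 + 15 = 39)

39


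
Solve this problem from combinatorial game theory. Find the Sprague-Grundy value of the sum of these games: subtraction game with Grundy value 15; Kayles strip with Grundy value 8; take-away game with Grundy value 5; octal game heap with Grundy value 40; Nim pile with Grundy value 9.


By the Sprague-Grundy theorem, the Grundy value of a sum of games is the XOR of individual Grundy values.
subtraction game: Grundy value = 15. Running XOR: 0 XOR 15 = 15
Kayles strip: Grundy value = 8. Running XOR: 15 XOR 8 = 7
take-away game: Grundy value = 5. Running XOR: 7 XOR 5 = 2
octal game heap: Grundy value = 40. Running XOR: 2 XOR 40 = 42
Nim pile: Grundy value = 9. Running XOR: 42 XOR 9 = 35
The combined Grundy value is 35.

35


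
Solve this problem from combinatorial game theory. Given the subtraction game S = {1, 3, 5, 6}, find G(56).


The subtraction set is S = {1, 3, 5, 6}.
G(k) = mex{ G(k - s) : s in S, s <= k }. We compute iteratively: G(0) = 0.
G(1) = mex({0}) = 1
G(2) = mex({1}) = 0
G(3) = mex({0}) = 1
G(4) = mex({1}) = 0
G(5) = mex({0}) = 1
G(6) = mex({0, 1}) = 2
G(7) = mex({0, 1, 2}) = 3
G(8) = mex({0, 1, 3}) = 2
G(9) = mex({0, 1, 2}) = 3
G(10) = mex({0, 1, 3}) = 2
G(11) = mex({1, 2}) = 0
G(12) = mex({0, 2, 3}) = 1
G(13) = mex({1, 2, 3}) = 0
G(14) = mex({0, 2, 3}) = 1
G(15) = mex({1, 2, 3}) = 0
G(16) = mex({0, 2}) = 1
Observe that G(11)..G(16) = 0, 1, 0, 1, 0, 1 repeats G(0)..G(5) = 0, 1, 0, 1, 0, 1.
For k >= max(S) = 6, G(k) is determined by the previous 6 values G(k-6)..G(k-1); a window of 6 consecutive values has recurred shifted by 11, so by induction G(k + 11) = G(k) for all k >= 0: the sequence is periodic from the start with period 11.
One period: G(0..10) = 0, 1, 0, 1, 0, 1, 2, 3, 2, 3, 2.
56 mod 11 = 1, so G(56) = G(1) = 1.

1


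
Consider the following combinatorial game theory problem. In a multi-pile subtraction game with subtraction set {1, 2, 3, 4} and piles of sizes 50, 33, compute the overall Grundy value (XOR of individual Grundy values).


Subtraction set: {1, 2, 3, 4}
For this subtraction set, G(n) = n mod 5 (period = max + 1 = 5).
Pile 1 (size 50): G(50) = 50 mod 5 = 0
Pile 2 (size 33): G(33) = 33 mod 5 = 3
Total Grundy value = XOR of all: 0 XOR 3 = 3

3


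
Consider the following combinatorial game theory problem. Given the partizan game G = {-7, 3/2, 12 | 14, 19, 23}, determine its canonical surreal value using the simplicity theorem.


Left options: {-7, 3/2, 12}, max = 12
Right options: {14, 19, 23}, min = 14
All options are numbers and max(Left) < min(Right), so by the simplicity theorem the value is the simplest (earliest-born) number strictly between 12 and 14.
The only integer strictly between 12 and 14 is 13.
No non-integer in the interval can be simpler: if x is a non-integer in the interval, then floor(x) or ceil(x) also lies in the interval (the interval contains an integer), and both are proper prefixes of x's sign expansion, i.e. born earlier. So the game value is 13.
Game value = 13

13


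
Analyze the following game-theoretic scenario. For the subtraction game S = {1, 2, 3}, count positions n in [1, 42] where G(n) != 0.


Subtraction set S = {1, 2, 3}, so G(n) = n mod 4.
G(n) = 0 when n is a multiple of 4.
Multiples of 4 in [1, 42]: 10
N-positions (nonzero Grundy) = 42 - 10 = 32

32


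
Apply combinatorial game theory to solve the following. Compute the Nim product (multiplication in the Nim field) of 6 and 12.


Nim multiplication is bilinear over XOR: (u XOR v) * w = (u*w) XOR (v*w).
So we split each operand into its bit components and XOR the pairwise Nim products.
6 = 2 + 4 (as XOR of powers of 2).
12 = 4 + 8 (as XOR of powers of 2).
Using the standard Nim-product table on single bits:
  2*2 = 3,   2*4 = 8,   2*8 = 12,
  4*4 = 6,   4*8 = 11,  8*8 = 13,
and  1*x = x (identity), k*l = l*k (commutative).
Pairwise Nim products:
  2 * 4 = 8
  2 * 8 = 12
  4 * 4 = 6
  4 * 8 = 11
XOR them: 8 XOR 12 XOR 6 XOR 11 = 9.
Result: 6 * 12 = 9 (in Nim).

9


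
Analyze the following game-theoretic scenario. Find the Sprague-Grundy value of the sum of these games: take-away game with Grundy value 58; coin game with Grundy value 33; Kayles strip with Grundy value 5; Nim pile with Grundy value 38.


By the Sprague-Grundy theorem, the Grundy value of a sum of games is the XOR of individual Grundy values.
take-away game: Grundy value = 58. Running XOR: 0 XOR 58 = 58
coin game: Grundy value = 33. Running XOR: 58 XOR 33 = 27
Kayles strip: Grundy value = 5. Running XOR: 27 XOR 5 = 30
Nim pile: Grundy value = 38. Running XOR: 30 XOR 38 = 56
The combined Grundy value is 56.

56


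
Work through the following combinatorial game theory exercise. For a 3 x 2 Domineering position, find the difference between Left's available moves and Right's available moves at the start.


Board is 3 x 2 (rows x cols).
Left (vertical) placements: (rows-1) * cols = 2 * 2 = 4
Right (horizontal) placements: rows * (cols-1) = 3 * 1 = 3
Advantage = Left - Right = 4 - 3 = 1

1


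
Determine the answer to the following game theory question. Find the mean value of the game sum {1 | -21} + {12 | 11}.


G1 = {1 | -21}, G2 = {12 | 11}
Each is a switch {a | b} with numbers a > b; its mean value is (a + b)/2, and mean value is additive over game sums: m(G1 + G2) = m(G1) + m(G2).
Mean of G1 = (1 + (-21))/2 = -20/2 = -10
Mean of G2 = (12 + (11))/2 = 23/2 = 23/2
Mean of G1 + G2 = -10 + 23/2 = 3/2

3/2


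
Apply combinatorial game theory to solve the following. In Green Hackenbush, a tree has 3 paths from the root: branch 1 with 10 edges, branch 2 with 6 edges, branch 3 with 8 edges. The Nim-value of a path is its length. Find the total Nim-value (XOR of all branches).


The tree has 3 branches from the ground vertex.
In Green Hackenbush, the Nim-value of a simple path of length k is k.
Branch 1: length 10, Nim-value = 10
Branch 2: length 6, Nim-value = 6
Branch 3: length 8, Nim-value = 8
Total Nim-value = XOR of all branch values:
0 XOR 10 = 10
10 XOR 6 = 12
12 XOR 8 = 4
Nim-value of the tree = 4

4


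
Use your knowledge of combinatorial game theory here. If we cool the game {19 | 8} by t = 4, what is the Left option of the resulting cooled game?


Original game: {19 | 8} (a switch {a | b} with a > b).
Cooling by t (for t below the temperature (a - b)/2 = 11/2) taxes each move by t: {a | b} cooled by t is {a - t | b + t}.
Cooling amount: t = 4
Cooled Left option: 19 - 4 = 15
Cooled Right option: 8 + 4 = 12
Cooled game: {15 | 12}
Left option = 15

15


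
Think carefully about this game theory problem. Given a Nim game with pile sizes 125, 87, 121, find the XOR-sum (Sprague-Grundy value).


We need the XOR (exclusive or) of all pile sizes.
After XOR-ing pile 1 (size 125): 0 XOR 125 = 125
After XOR-ing pile 2 (size 87): 125 XOR 87 = 42
After XOR-ing pile 3 (size 121): 42 XOR 121 = 83
The Nim-value of this position is 83.

83


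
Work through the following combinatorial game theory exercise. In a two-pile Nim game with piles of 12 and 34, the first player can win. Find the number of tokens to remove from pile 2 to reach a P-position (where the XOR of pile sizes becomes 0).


Piles: 12 and 34
Current XOR: 12 XOR 34 = 46 (non-zero, so this is an N-position).
To make the XOR zero, we need to find a move that balances the piles.
For pile 2 (size 34): target = 34 XOR 46 = 12
We reduce pile 2 from 34 to 12.
Tokens removed: 34 - 12 = 22
Verification: 12 XOR 12 = 0

22


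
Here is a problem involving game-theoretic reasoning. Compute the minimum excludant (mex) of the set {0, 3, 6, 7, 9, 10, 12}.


Set = {0, 3, 6, 7, 9, 10, 12}
0 is in the set.
1 is NOT in the set. This is the mex.
mex = 1

1


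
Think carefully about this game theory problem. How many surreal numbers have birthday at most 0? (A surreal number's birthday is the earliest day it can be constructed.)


Day 0: {|} = 0 is born. Count = 1.
Day n: the number of surreal numbers born by day n is 2^(n+1) - 1.
By day 0: 2^1 - 1 = 1
By day 0: 1 surreal numbers.

1


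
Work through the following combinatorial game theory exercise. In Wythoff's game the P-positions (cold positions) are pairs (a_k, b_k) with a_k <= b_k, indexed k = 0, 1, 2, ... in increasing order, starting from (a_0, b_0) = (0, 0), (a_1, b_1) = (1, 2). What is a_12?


By Wythoff's theorem, a_k = floor(k * phi) and b_k = floor(k * phi^2) = a_k + k, where phi = (1 + sqrt(5))/2 is the golden ratio.
phi = (1 + sqrt(5))/2 = 1.618034
k = 12
k * phi = 12 * 1.618034 = 19.416408
a_12 = floor(k * phi) = 19

19


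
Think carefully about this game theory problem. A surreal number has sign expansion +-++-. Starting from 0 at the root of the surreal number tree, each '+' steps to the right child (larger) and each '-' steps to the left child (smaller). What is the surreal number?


Sign expansion: +-++-
Rule: track bounds (lo, hi), initially (-inf, +inf). On '+', the current value becomes lo and we move to the simplest number in (value, hi): value + 1 if hi = +inf, otherwise the midpoint (value + hi)/2. On '-', the current value becomes hi and we move to value - 1 if lo = -inf, otherwise the midpoint (lo + value)/2.
Start at 0.
Step 1: sign = +, move right. Bounds: (0, +inf). Value = 1
Step 2: sign = -, move left. Bounds: (0, 1). Value = 1/2
Step 3: sign = +, move right. Bounds: (1/2, 1). Value = 3/4
Step 4: sign = +, move right. Bounds: (3/4, 1). Value = 7/8
Step 5: sign = -, move left. Bounds: (3/4, 7/8). Value = 13/16
The surreal number with sign expansion +-++- is 13/16.

13/16


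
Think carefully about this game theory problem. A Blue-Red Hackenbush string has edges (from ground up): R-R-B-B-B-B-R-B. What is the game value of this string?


Edges (from ground): R-R-B-B-B-B-R-B
By Berlekamp's sign-expansion rule, a Blue-Red Hackenbush stalk has the value of the surreal number whose sign sequence is the edge sequence with B -> + and R -> -.
Sign sequence: --++++-+
Trace the sign expansion in the surreal number tree, starting from 0:
Edge 1: R (sign -) -> bounds (-inf, 0), value = -1
Edge 2: R (sign -) -> bounds (-inf, -1), value = -2
Edge 3: B (sign +) -> bounds (-2, -1), value = -3/2
Edge 4: B (sign +) -> bounds (-3/2, -1), value = -5/4
Edge 5: B (sign +) -> bounds (-5/4, -1), value = -9/8
Edge 6: B (sign +) -> bounds (-9/8, -1), value = -17/16
Edge 7: R (sign -) -> bounds (-9/8, -17/16), value = -35/32
Edge 8: B (sign +) -> bounds (-35/32, -17/16), value = -69/64
Game value = -69/64

-69/64


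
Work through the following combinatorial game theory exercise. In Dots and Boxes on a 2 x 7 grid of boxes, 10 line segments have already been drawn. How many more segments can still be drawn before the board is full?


Grid: 2 x 7 boxes, i.e. 3 rows and 8 columns of dots.
Horizontal edges: (rows + 1) * cols = 3 * 7 = 21
Vertical edges: rows * (cols + 1) = 2 * 8 = 16
Total edges: 21 + 16 = 37
Edges drawn: 10
Remaining: 37 - 10 = 27

27


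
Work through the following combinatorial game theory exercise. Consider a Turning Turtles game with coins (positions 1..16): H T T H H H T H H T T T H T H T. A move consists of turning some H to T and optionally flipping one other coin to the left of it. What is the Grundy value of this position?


Coins: H T T H H H T H H T T T H T H T
Key fact: a single head at position k behaves exactly like a Nim heap of size k (turning it to T and optionally flipping a coin at j < k corresponds to moving the heap from k to j, or to 0), and heads combine as a disjunctive sum (two heads at the same place would cancel, matching j XOR j = 0). So the Nim-value is the XOR of the 1-indexed positions of the heads.
Face-up positions (1-indexed): [1, 4, 5, 6, 8, 9, 13, 15]
XOR 0 with 1: 0 XOR 1 = 1
XOR 1 with 4: 1 XOR 4 = 5
XOR 5 with 5: 5 XOR 5 = 0
XOR 0 with 6: 0 XOR 6 = 6
XOR 6 with 8: 6 XOR 8 = 14
XOR 14 with 9: 14 XOR 9 = 7
XOR 7 with 13: 7 XOR 13 = 10
XOR 10 with 15: 10 XOR 15 = 5
Nim-value = 5

5


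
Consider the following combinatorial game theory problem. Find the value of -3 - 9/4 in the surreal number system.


x = -3, y = 9/4
Converting to common denominator: 4
x = -12/4, y = 9/4
x - y = -3 - 9/4 = -21/4

-21/4


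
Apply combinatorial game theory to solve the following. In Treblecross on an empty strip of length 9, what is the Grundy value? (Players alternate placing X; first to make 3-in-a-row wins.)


Treblecross: place X on empty cells; 3-in-a-row wins.
Playing within two cells of an existing X lets the opponent win at once, so sensible play treats the cells i-2..i+2 around each X as dead. The player left with no safe cell loses, so this is a normal-play take-away game on strips of safe cells.
Placing X at cell i (0-indexed) of a strip of k safe cells leaves independent strips of sizes max(0, i-2) and max(0, k-i-3). Hence G(k) = mex{ G(max(0,i-2)) XOR G(max(0,k-i-3)) : 0 <= i < k }, with G(0) = 0.
G(1): splits (0,0):0^0=0 -> mex({0}) = 1
G(2): splits (0,0):0^0=0 -> mex({0}) = 1
G(3): splits (0,0):0^0=0 -> mex({0}) = 1
G(4): splits (0,1):0^1=1 (0,0):0^0=0 -> mex({0, 1}) = 2
G(5): splits (0,2):0^1=1 (0,1):0^1=1 (0,0):0^0=0 -> mex({0, 1}) = 2
G(6) = mex({1}) = 0
G(7) = mex({0, 1, 2}) = 3
G(8) = mex({0, 1, 2}) = 3
G(9) = mex({0, 2}) = 1
Therefore G(9) = 1.

1


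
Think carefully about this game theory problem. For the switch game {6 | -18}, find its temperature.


The game is {6 | -18}, a switch {a | b} with numbers a > b.
Cooling {a | b} by t gives {a - t | b + t}, which stops being hot when a - t = b + t, i.e. at t = (a - b)/2. So the temperature of a switch is (a - b)/2.
Temperature = (Left option - Right option) / 2
= (6 - (-18)) / 2
= 24 / 2
= 12

12


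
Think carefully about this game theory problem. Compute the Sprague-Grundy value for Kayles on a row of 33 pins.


Kayles: a move removes 1 or 2 adjacent pins from a contiguous row.
Removing pins from a row of k leaves two independent rows (a, b) with a + b = k - 1 (one pin) or a + b = k - 2 (two pins); an end removal gives a = 0.
By Sprague-Grundy, G(k) = mex{ G(a) XOR G(b) } over all these splits. G(0) = 0.
G(1): splits (0,0):0^0=0 -> mex({0}) = 1
G(2): splits (0,1):0^1=1 (0,0):0^0=0 -> mex({0, 1}) = 2
G(3): splits (0,2):0^2=2 (1,1):1^1=0 (0,1):0^1=1 -> mex({0, 1, 2}) = 3
G(4): splits (0,3):0^3=3 (1,2):1^2=3 (0,2):0^2=2 (1,1):1^1=0 -> mex({0, 2, 3}) = 1
G(5): splits (0,4):0^1=1 (1,3):1^3=2 (2,2):2^2=0 (0,3):0^3=3 (1,2):1^2=3 -> mex({0, 1, 2, 3}) = 4
G(6) = mex({0, 1, 2, 4}) = 3
G(7) = mex({0, 1, 3, 4, 5}) = 2
G(8) = mex({0, 2, 3, 5, 6}) = 1
G(9) = mex({0, 1, 2, 3, 6, 7}) = 4
G(10) = mex({0, 1, 3, 4, 5, 7}) = 2
G(11) = mex({0, 1, 2, 3, 4, 5}) = 6
G(12) = mex({0, 1, 2, 3, 5, 6, 7}) = 4
G(13) = mex({0, 2, 3, 4, 6, 7}) = 1
G(14) = mex({0, 1, 4, 5, 6, 7}) = 2
G(15) = mex({0, 1, 2, 3, 4, 5, 6}) = 7
G(16) = mex({0, 2, 3, 5, 6, 7}) = 1
G(17) = mex({0, 1, 2, 3, 5, 6, 7}) = 4
G(18) = mex({0, 1, 2, 4, 5, 6}) = 3
G(19) = mex({0, 1, 3, 4, 5, 7}) = 2
G(20) = mex({0, 2, 3, 4, 5, 6, 7}) = 1
G(21) = mex({0, 1, 2, 3, 5, 6, 7}) = 4
G(22) = mex({0, 1, 2, 3, 4, 5, 7}) = 6
G(23) = mex({0, 1, 2, 3, 4, 5, 6}) = 7
G(24) = mex({0, 1, 2, 3, 5, 6, 7}) = 4
G(25) = mex({0, 2, 3, 4, 6, 7}) = 1
G(26) = mex({0, 1, 3, 4, 5, 6, 7}) = 2
G(27) = mex({0, 1, 2, 3, 4, 5, 6, 7}) = 8
G(28) = mex({0, 1, 2, 3, 4, 6, 7, 8}) = 5
G(29) = mex({0, 1, 2, 3, 5, 6, 7, 8, 9}) = 4
G(30) = mex({0, 1, 2, 3, 4, 5, 6, 9, 10}) = 7
G(31) = mex({0, 1, 3, 4, 5, 7, 10, 11}) = 2
G(32) = mex({0, 2, 3, 4, 5, 6, 7, 9, 11}) = 1
G(33) = mex({0, 1, 2, 3, 4, 5, 6, 7, 9, 12}) = 8
Therefore G(33) = 8.

8


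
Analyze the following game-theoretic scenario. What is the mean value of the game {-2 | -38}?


Game = {-2 | -38}, a switch {a | b} with numbers a > b.
Its thermograph has left wall a - t and right wall b + t, which meet at t = (a - b)/2, where both equal (a + b)/2. So the mast (mean value) is at (a + b)/2.
Mean = (-2 + (-38))/2 = -40/2 = -20

-20


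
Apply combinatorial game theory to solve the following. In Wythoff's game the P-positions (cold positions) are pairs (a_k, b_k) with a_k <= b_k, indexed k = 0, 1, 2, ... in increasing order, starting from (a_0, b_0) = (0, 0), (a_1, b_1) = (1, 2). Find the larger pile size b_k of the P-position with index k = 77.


By Wythoff's theorem, a_k = floor(k * phi) and b_k = floor(k * phi^2) = a_k + k, where phi = (1 + sqrt(5))/2 is the golden ratio.
phi = (1 + sqrt(5))/2 = 1.618034
phi^2 = phi + 1 = 2.618034
k = 77
k * phi^2 = 77 * 2.618034 = 201.588617
b_77 = floor(k * phi^2) = 201 (check: a_77 + k = 124 + 77 = 201)

201


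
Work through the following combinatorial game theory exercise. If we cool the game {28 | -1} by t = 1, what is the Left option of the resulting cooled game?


Original game: {28 | -1} (a switch {a | b} with a > b).
Cooling by t (for t below the temperature (a - b)/2 = 29/2) taxes each move by t: {a | b} cooled by t is {a - t | b + t}.
Cooling amount: t = 1
Cooled Left option: 28 - 1 = 27
Cooled Right option: -1 + 1 = 0
Cooled game: {27 | 0}
Left option = 27

27


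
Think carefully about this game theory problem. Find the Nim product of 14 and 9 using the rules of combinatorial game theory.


Nim multiplication is bilinear over XOR: (u XOR v) * w = (u*w) XOR (v*w).
So we split each operand into its bit components and XOR the pairwise Nim products.
14 = 2 + 4 + 8 (as XOR of powers of 2).
9 = 1 + 8 (as XOR of powers of 2).
Using the standard Nim-product table on single bits:
  2*2 = 3,   2*4 = 8,   2*8 = 12,
  4*4 = 6,   4*8 = 11,  8*8 = 13,
and  1*x = x (identity), k*l = l*k (commutative).
Pairwise Nim products:
  2 * 1 = 2
  2 * 8 = 12
  4 * 1 = 4
  4 * 8 = 11
  8 * 1 = 8
  8 * 8 = 13
XOR them: 2 XOR 12 XOR 4 XOR 11 XOR 8 XOR 13 = 4.
Result: 14 * 9 = 4 (in Nim).

4
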